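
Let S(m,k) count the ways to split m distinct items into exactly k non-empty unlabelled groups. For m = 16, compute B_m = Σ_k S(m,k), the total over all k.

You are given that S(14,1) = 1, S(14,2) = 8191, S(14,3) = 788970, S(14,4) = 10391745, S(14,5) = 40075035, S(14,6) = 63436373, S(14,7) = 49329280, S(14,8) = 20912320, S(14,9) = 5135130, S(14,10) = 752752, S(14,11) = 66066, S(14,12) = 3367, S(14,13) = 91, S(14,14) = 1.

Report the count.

[15] T[15,1]:1*1+0=1 · T[15,2]:2*8191+1=16383 · T[15,3]:3*788970+8191=2375101 · T[15,4]:4*10391745+788970=42355950 · T[15,5]:5*40075035+10391745=210766920 · T[15,6]:6*63436373+40075035=420693273 · T[15,7]:7*49329280+63436373=408741333 · T[15,8]:8*20912320+49329280=216627840 · T[15,9]:9*5135130+20912320=67128490 · T[15,10]:10*752752+5135130=12662650 · T[15,11]:11*66066+752752=1479478 · T[15,12]:12*3367+66066=106470 · T[15,13]:13*91+3367=4550 · T[15,14]:14*1+91=105 · T[15,15]:15*0+1=1
[16] T[16,1]:1*1+0=1 · T[16,2]:2*16383+1=32767 · T[16,3]:3*2375101+16383=7141686 · T[16,4]:4*42355950+2375101=171798901 · T[16,5]:5*210766920+42355950=1096190550 · T[16,6]:6*420693273+210766920=2734926558 · T[16,7]:7*408741333+420693273=3281882604 · T[16,8]:8*216627840+408741333=2141764053 · T[16,9]:9*67128490+216627840=820784250 · T[16,10]:10*12662650+67128490=193754990 · T[16,11]:11*1479478+12662650=28936908 · T[16,12]:12*106470+1479478=2757118 · T[16,13]:13*4550+106470=165620 · T[16,14]:14*105+4550=6020 · T[16,15]:15*1+105=120 · T[16,16]:16*0+1=1
B_16 = ΣS(16,k) = 1+32767+7141686+171798901+1096190550+2734926558+3281882604+2141764053+820784250+193754990+28936908+2757118+165620+6020+120+1 = 10480142147

10480142147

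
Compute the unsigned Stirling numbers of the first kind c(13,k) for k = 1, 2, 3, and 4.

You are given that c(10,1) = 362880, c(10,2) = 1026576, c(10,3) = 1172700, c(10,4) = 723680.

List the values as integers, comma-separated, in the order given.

i=11: T(11,1)=0+10·362880=3628800 | T(11,2)=362880+10·1026576=10628640 | T(11,3)=1026576+10·1172700=12753576 | T(11,4)=1172700+10·723680=8409500
i=12: T(12,1)=0+11·3628800=39916800 | T(12,2)=3628800+11·10628640=120543840 | T(12,3)=10628640+11·12753576=150917976 | T(12,4)=12753576+11·8409500=105258076
i=13: T(13,1)=0+12·39916800=479001600 | T(13,2)=39916800+12·120543840=1486442880 | T(13,3)=120543840+12·150917976=1931559552 | T(13,4)=150917976+12·105258076=1414014888
Read c(13,1) = 479001600, c(13,2) = 1486442880, c(13,3) = 1931559552, c(13,4) = 1414014888.

479001600, 1486442880, 1931559552, 1414014888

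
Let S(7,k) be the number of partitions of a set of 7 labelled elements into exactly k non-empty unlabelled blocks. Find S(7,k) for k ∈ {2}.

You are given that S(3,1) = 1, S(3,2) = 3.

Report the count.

63

[4] T[4,1]:1*1+0=1 · T[4,2]:2*3+1=7
[5] T[5,1]:1*1+0=1 · T[5,2]:2*7+1=15
[6] T[6,1]:1*1+0=1 · T[6,2]:2*15+1=31
[7] T[7,2]:2*31+1=63
Read S(7,2) = 63.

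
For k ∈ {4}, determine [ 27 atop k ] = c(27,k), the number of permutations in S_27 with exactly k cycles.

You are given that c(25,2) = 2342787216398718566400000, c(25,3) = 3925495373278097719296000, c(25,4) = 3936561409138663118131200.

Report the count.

[26] T[26,3]:25*3925495373278097719296000+2342787216398718566400000=100480171548351161548800000 · T[26,4]:25*3936561409138663118131200+3925495373278097719296000=102339530601744675672576000
[27] T[27,4]:26*102339530601744675672576000+100480171548351161548800000=2761307967193712729035776000
Read c(27,4) = 2761307967193712729035776000.

2761307967193712729035776000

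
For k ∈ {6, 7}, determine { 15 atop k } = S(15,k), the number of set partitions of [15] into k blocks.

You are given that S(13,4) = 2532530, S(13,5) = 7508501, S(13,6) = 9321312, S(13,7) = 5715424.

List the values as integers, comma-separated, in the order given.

420693273, 408741333

row 14: T[14][5]=5·7508501+2532530=40075035  T[14][6]=6·9321312+7508501=63436373  T[14][7]=7·5715424+9321312=49329280
row 15: T[15][6]=6·63436373+40075035=420693273  T[15][7]=7·49329280+63436373=408741333
Read S(15,6) = 420693273, S(15,7) = 408741333.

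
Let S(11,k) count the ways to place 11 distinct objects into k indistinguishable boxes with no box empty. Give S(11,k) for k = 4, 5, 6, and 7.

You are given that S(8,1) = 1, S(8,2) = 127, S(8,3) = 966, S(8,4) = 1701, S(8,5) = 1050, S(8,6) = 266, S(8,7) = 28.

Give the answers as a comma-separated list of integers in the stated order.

145750, 246730, 179487, 63987

i=9: T(9,2)=1+2·127=255 | T(9,3)=127+3·966=3025 | T(9,4)=966+4·1701=7770 | T(9,5)=1701+5·1050=6951 | T(9,6)=1050+6·266=2646 | T(9,7)=266+7·28=462
i=10: T(10,3)=255+3·3025=9330 | T(10,4)=3025+4·7770=34105 | T(10,5)=7770+5·6951=42525 | T(10,6)=6951+6·2646=22827 | T(10,7)=2646+7·462=5880
i=11: T(11,4)=9330+4·34105=145750 | T(11,5)=34105+5·42525=246730 | T(11,6)=42525+6·22827=179487 | T(11,7)=22827+7·5880=63987
Read S(11,4) = 145750, S(11,5) = 246730, S(11,6) = 179487, S(11,7) = 63987.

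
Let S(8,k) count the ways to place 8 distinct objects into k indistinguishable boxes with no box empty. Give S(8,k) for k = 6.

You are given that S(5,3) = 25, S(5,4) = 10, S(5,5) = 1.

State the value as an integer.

row 6: T[6][4]=4·10+25=65  T[6][5]=5·1+10=15  T[6][6]=6·0+1=1
row 7: T[7][5]=5·15+65=140  T[7][6]=6·1+15=21
row 8: T[8][6]=6·21+140=266
Read S(8,6) = 266.

266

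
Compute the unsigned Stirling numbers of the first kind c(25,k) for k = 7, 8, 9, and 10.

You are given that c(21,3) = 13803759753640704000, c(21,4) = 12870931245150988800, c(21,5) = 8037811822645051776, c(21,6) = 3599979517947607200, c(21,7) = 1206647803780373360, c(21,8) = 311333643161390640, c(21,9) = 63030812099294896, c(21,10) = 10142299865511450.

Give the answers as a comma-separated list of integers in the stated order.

[22] T[22,4]:21*12870931245150988800+13803759753640704000=284093315901811468800 · T[22,5]:21*8037811822645051776+12870931245150988800=181664979520697076096 · T[22,6]:21*3599979517947607200+8037811822645051776=83637381699544802976 · T[22,7]:21*1206647803780373360+3599979517947607200=28939583397335447760 · T[22,8]:21*311333643161390640+1206647803780373360=7744654310169576800 · T[22,9]:21*63030812099294896+311333643161390640=1634980697246583456 · T[22,10]:21*10142299865511450+63030812099294896=276019109275035346
[23] T[23,5]:22*181664979520697076096+284093315901811468800=4280722865357147142912 · T[23,6]:22*83637381699544802976+181664979520697076096=2021687376910682741568 · T[23,7]:22*28939583397335447760+83637381699544802976=720308216440924653696 · T[23,8]:22*7744654310169576800+28939583397335447760=199321978221066137360 · T[23,9]:22*1634980697246583456+7744654310169576800=43714229649594412832 · T[23,10]:22*276019109275035346+1634980697246583456=7707401101297361068
[24] T[24,6]:23*2021687376910682741568+4280722865357147142912=50779532534302850198976 · T[24,7]:23*720308216440924653696+2021687376910682741568=18588776355051949776576 · T[24,8]:23*199321978221066137360+720308216440924653696=5304713715525445812976 · T[24,9]:23*43714229649594412832+199321978221066137360=1204749260161737632496 · T[24,10]:23*7707401101297361068+43714229649594412832=220984454979433717396
[25] T[25,7]:24*18588776355051949776576+50779532534302850198976=496910165055549644836800 · T[25,8]:24*5304713715525445812976+18588776355051949776576=145901905527662649288000 · T[25,9]:24*1204749260161737632496+5304713715525445812976=34218695959407148992880 · T[25,10]:24*220984454979433717396+1204749260161737632496=6508376179668146850000
Read c(25,7) = 496910165055549644836800, c(25,8) = 145901905527662649288000, c(25,9) = 34218695959407148992880, c(25,10) = 6508376179668146850000.

496910165055549644836800, 145901905527662649288000, 34218695959407148992880, 6508376179668146850000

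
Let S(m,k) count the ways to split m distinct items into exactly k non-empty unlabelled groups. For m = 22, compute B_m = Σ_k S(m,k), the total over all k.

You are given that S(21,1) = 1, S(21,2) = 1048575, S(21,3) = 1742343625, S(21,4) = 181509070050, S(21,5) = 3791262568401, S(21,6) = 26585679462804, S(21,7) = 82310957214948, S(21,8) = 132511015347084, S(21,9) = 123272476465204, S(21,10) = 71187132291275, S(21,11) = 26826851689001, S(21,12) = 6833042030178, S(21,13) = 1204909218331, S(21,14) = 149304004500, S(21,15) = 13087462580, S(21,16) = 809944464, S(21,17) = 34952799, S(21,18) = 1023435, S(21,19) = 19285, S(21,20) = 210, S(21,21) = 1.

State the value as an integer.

4506715738447323

@22  (22,1):1·1+0→1, (22,2):1048575·2+1→2097151, (22,3):1742343625·3+1048575→5228079450, (22,4):181509070050·4+1742343625→727778623825, (22,5):3791262568401·5+181509070050→19137821912055, (22,6):26585679462804·6+3791262568401→163305339345225, (22,7):82310957214948·7+26585679462804→602762379967440, (22,8):132511015347084·8+82310957214948→1142399079991620, (22,9):123272476465204·9+132511015347084→1241963303533920, (22,10):71187132291275·10+123272476465204→835143799377954, (22,11):26826851689001·11+71187132291275→366282500870286, (22,12):6833042030178·12+26826851689001→108823356051137, (22,13):1204909218331·13+6833042030178→22496861868481, (22,14):149304004500·14+1204909218331→3295165281331, (22,15):13087462580·15+149304004500→345615943200, (22,16):809944464·16+13087462580→26046574004, (22,17):34952799·17+809944464→1404142047, (22,18):1023435·18+34952799→53374629, (22,19):19285·19+1023435→1389850, (22,20):210·20+19285→23485, (22,21):1·21+210→231, (22,22):0·22+1→1
B_22 = ΣS(22,k) = 1+2097151+5228079450+727778623825+19137821912055+163305339345225+602762379967440+1142399079991620+1241963303533920+835143799377954+366282500870286+108823356051137+22496861868481+3295165281331+345615943200+26046574004+1404142047+53374629+1389850+23485+231+1 = 4506715738447323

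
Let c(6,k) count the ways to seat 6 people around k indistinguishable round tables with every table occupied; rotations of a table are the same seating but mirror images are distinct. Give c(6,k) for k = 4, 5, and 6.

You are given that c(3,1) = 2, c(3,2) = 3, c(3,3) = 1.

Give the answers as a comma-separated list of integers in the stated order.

85, 15, 1

row 4: T[4][2]=3·3+2=11  T[4][3]=3·1+3=6  T[4][4]=3·0+1=1
row 5: T[5][3]=4·6+11=35  T[5][4]=4·1+6=10  T[5][5]=4·0+1=1
row 6: T[6][4]=5·10+35=85  T[6][5]=5·1+10=15  T[6][6]=5·0+1=1
Read c(6,4) = 85, c(6,5) = 15, c(6,6) = 1.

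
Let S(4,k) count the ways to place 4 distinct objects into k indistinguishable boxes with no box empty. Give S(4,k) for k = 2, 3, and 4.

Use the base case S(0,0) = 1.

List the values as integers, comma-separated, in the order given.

row 1: T[1][1]=1·0+1=1
row 2: T[2][1]=1·1+0=1  T[2][2]=2·0+1=1
row 3: T[3][1]=1·1+0=1  T[3][2]=2·1+1=3  T[3][3]=3·0+1=1
row 4: T[4][2]=2·3+1=7  T[4][3]=3·1+3=6  T[4][4]=4·0+1=1
Read S(4,2) = 7, S(4,3) = 6, S(4,4) = 1.

7, 6, 1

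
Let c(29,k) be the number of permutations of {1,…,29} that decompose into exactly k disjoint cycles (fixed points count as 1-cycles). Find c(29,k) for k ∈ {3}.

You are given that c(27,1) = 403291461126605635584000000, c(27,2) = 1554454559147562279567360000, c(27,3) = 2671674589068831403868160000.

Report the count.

@28  (28,2):1554454559147562279567360000·27+403291461126605635584000000→42373564558110787183902720000, (28,3):2671674589068831403868160000·27+1554454559147562279567360000→73689668464006010184007680000
@29  (29,3):73689668464006010184007680000·28+42373564558110787183902720000→2105684281550279072336117760000
Read c(29,3) = 2105684281550279072336117760000.

2105684281550279072336117760000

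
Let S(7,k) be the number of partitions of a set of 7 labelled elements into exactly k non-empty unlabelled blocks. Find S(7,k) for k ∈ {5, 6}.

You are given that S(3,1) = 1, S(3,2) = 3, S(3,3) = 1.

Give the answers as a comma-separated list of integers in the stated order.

row 4: T[4][2]=2·3+1=7  T[4][3]=3·1+3=6  T[4][4]=4·0+1=1
row 5: T[5][3]=3·6+7=25  T[5][4]=4·1+6=10  T[5][5]=5·0+1=1
row 6: T[6][4]=4·10+25=65  T[6][5]=5·1+10=15  T[6][6]=6·0+1=1
row 7: T[7][5]=5·15+65=140  T[7][6]=6·1+15=21
Read S(7,5) = 140, S(7,6) = 21.

140, 21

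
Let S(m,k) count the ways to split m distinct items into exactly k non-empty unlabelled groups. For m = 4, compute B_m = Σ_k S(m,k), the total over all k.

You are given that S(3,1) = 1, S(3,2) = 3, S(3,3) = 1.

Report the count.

i=4: T(4,1)=0+1·1=1 | T(4,2)=1+2·3=7 | T(4,3)=3+3·1=6 | T(4,4)=1+4·0=1
B_4 = ΣS(4,k) = 1+7+6+1 = 15

15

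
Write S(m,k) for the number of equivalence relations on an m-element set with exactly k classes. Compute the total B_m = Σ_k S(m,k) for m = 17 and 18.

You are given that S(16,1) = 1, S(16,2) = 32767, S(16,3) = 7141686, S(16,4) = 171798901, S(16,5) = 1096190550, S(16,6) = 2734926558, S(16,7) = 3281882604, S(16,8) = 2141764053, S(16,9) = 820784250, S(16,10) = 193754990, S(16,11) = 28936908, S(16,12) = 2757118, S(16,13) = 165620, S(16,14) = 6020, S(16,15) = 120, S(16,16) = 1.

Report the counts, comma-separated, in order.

@17  (17,1):1·1+0→1, (17,2):32767·2+1→65535, (17,3):7141686·3+32767→21457825, (17,4):171798901·4+7141686→694337290, (17,5):1096190550·5+171798901→5652751651, (17,6):2734926558·6+1096190550→17505749898, (17,7):3281882604·7+2734926558→25708104786, (17,8):2141764053·8+3281882604→20415995028, (17,9):820784250·9+2141764053→9528822303, (17,10):193754990·10+820784250→2758334150, (17,11):28936908·11+193754990→512060978, (17,12):2757118·12+28936908→62022324, (17,13):165620·13+2757118→4910178, (17,14):6020·14+165620→249900, (17,15):120·15+6020→7820, (17,16):1·16+120→136, (17,17):0·17+1→1
@18  (18,1):1·1+0→1, (18,2):65535·2+1→131071, (18,3):21457825·3+65535→64439010, (18,4):694337290·4+21457825→2798806985, (18,5):5652751651·5+694337290→28958095545, (18,6):17505749898·6+5652751651→110687251039, (18,7):25708104786·7+17505749898→197462483400, (18,8):20415995028·8+25708104786→189036065010, (18,9):9528822303·9+20415995028→106175395755, (18,10):2758334150·10+9528822303→37112163803, (18,11):512060978·11+2758334150→8391004908, (18,12):62022324·12+512060978→1256328866, (18,13):4910178·13+62022324→125854638, (18,14):249900·14+4910178→8408778, (18,15):7820·15+249900→367200, (18,16):136·16+7820→9996, (18,17):1·17+136→153, (18,18):0·18+1→1
B_17 = ΣS(17,k) = 1+65535+21457825+694337290+5652751651+17505749898+25708104786+20415995028+9528822303+2758334150+512060978+62022324+4910178+249900+7820+136+1 = 82864869804
B_18 = ΣS(18,k) = 1+131071+64439010+2798806985+28958095545+110687251039+197462483400+189036065010+106175395755+37112163803+8391004908+1256328866+125854638+8408778+367200+9996+153+1 = 682076806159

82864869804, 682076806159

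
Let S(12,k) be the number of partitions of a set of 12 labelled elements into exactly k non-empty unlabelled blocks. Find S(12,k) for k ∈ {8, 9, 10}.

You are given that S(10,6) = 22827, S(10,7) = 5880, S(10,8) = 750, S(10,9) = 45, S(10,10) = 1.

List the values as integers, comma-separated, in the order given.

row 11: T[11][7]=7·5880+22827=63987  T[11][8]=8·750+5880=11880  T[11][9]=9·45+750=1155  T[11][10]=10·1+45=55
row 12: T[12][8]=8·11880+63987=159027  T[12][9]=9·1155+11880=22275  T[12][10]=10·55+1155=1705
Read S(12,8) = 159027, S(12,9) = 22275, S(12,10) = 1705.

159027, 22275, 1705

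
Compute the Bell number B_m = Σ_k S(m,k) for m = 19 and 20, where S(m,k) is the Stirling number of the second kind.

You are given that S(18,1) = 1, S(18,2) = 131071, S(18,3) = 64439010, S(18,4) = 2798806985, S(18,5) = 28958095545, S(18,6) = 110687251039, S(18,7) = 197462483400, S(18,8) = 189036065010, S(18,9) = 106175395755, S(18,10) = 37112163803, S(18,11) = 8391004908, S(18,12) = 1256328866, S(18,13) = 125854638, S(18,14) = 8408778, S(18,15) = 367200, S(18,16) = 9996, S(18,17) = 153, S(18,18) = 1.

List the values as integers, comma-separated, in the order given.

5832742205057, 51724158235372

@19  (19,1):1·1+0→1, (19,2):131071·2+1→262143, (19,3):64439010·3+131071→193448101, (19,4):2798806985·4+64439010→11259666950, (19,5):28958095545·5+2798806985→147589284710, (19,6):110687251039·6+28958095545→693081601779, (19,7):197462483400·7+110687251039→1492924634839, (19,8):189036065010·8+197462483400→1709751003480, (19,9):106175395755·9+189036065010→1144614626805, (19,10):37112163803·10+106175395755→477297033785, (19,11):8391004908·11+37112163803→129413217791, (19,12):1256328866·12+8391004908→23466951300, (19,13):125854638·13+1256328866→2892439160, (19,14):8408778·14+125854638→243577530, (19,15):367200·15+8408778→13916778, (19,16):9996·16+367200→527136, (19,17):153·17+9996→12597, (19,18):1·18+153→171, (19,19):0·19+1→1
@20  (20,1):1·1+0→1, (20,2):262143·2+1→524287, (20,3):193448101·3+262143→580606446, (20,4):11259666950·4+193448101→45232115901, (20,5):147589284710·5+11259666950→749206090500, (20,6):693081601779·6+147589284710→4306078895384, (20,7):1492924634839·7+693081601779→11143554045652, (20,8):1709751003480·8+1492924634839→15170932662679, (20,9):1144614626805·9+1709751003480→12011282644725, (20,10):477297033785·10+1144614626805→5917584964655, (20,11):129413217791·11+477297033785→1900842429486, (20,12):23466951300·12+129413217791→411016633391, (20,13):2892439160·13+23466951300→61068660380, (20,14):243577530·14+2892439160→6302524580, (20,15):13916778·15+243577530→452329200, (20,16):527136·16+13916778→22350954, (20,17):12597·17+527136→741285, (20,18):171·18+12597→15675, (20,19):1·19+171→190, (20,20):0·20+1→1
B_19 = ΣS(19,k) = 1+262143+193448101+11259666950+147589284710+693081601779+1492924634839+1709751003480+1144614626805+477297033785+129413217791+23466951300+2892439160+243577530+13916778+527136+12597+171+1 = 5832742205057
B_20 = ΣS(20,k) = 1+524287+580606446+45232115901+749206090500+4306078895384+11143554045652+15170932662679+12011282644725+5917584964655+1900842429486+411016633391+61068660380+6302524580+452329200+22350954+741285+15675+190+1 = 51724158235372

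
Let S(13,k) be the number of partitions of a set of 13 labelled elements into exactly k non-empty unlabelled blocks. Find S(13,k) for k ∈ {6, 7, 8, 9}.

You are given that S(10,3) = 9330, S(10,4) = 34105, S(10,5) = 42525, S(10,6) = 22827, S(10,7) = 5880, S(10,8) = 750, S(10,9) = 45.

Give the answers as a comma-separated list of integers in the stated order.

[11] T[11,4]:4*34105+9330=145750 · T[11,5]:5*42525+34105=246730 · T[11,6]:6*22827+42525=179487 · T[11,7]:7*5880+22827=63987 · T[11,8]:8*750+5880=11880 · T[11,9]:9*45+750=1155
[12] T[12,5]:5*246730+145750=1379400 · T[12,6]:6*179487+246730=1323652 · T[12,7]:7*63987+179487=627396 · T[12,8]:8*11880+63987=159027 · T[12,9]:9*1155+11880=22275
[13] T[13,6]:6*1323652+1379400=9321312 · T[13,7]:7*627396+1323652=5715424 · T[13,8]:8*159027+627396=1899612 · T[13,9]:9*22275+159027=359502
Read S(13,6) = 9321312, S(13,7) = 5715424, S(13,8) = 1899612, S(13,9) = 359502.

9321312, 5715424, 1899612, 359502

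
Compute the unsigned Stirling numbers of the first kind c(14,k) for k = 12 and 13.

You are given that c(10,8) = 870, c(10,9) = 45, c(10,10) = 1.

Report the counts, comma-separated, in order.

3731, 91

@11  (11,9):45·10+870→1320, (11,10):1·10+45→55, (11,11):0·10+1→1
@12  (12,10):55·11+1320→1925, (12,11):1·11+55→66, (12,12):0·11+1→1
@13  (13,11):66·12+1925→2717, (13,12):1·12+66→78, (13,13):0·12+1→1
@14  (14,12):78·13+2717→3731, (14,13):1·13+78→91
Read c(14,12) = 3731, c(14,13) = 91.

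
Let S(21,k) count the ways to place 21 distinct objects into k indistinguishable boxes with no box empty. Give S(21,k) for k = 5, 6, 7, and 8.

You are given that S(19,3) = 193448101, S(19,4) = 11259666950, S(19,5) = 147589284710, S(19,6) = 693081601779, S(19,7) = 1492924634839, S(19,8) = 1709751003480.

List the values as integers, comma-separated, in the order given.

3791262568401, 26585679462804, 82310957214948, 132511015347084

[20] T[20,4]:4*11259666950+193448101=45232115901 · T[20,5]:5*147589284710+11259666950=749206090500 · T[20,6]:6*693081601779+147589284710=4306078895384 · T[20,7]:7*1492924634839+693081601779=11143554045652 · T[20,8]:8*1709751003480+1492924634839=15170932662679
[21] T[21,5]:5*749206090500+45232115901=3791262568401 · T[21,6]:6*4306078895384+749206090500=26585679462804 · T[21,7]:7*11143554045652+4306078895384=82310957214948 · T[21,8]:8*15170932662679+11143554045652=132511015347084
Read S(21,5) = 3791262568401, S(21,6) = 26585679462804, S(21,7) = 82310957214948, S(21,8) = 132511015347084.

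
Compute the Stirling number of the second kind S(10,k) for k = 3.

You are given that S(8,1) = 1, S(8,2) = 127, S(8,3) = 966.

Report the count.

9330

row 9: T[9][2]=2·127+1=255  T[9][3]=3·966+127=3025
row 10: T[10][3]=3·3025+255=9330
Read S(10,3) = 9330.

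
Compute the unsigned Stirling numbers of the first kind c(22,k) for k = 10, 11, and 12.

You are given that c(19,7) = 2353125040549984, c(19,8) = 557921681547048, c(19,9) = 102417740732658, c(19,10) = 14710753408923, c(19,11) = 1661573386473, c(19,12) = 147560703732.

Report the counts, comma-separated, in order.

276019109275035346, 37600535086859745, 4154823851430525

r20: T_20,8=19×557921681547048+2353125040549984=12953636989943896; T_20,9=19×102417740732658+557921681547048=2503858755467550; T_20,10=19×14710753408923+102417740732658=381922055502195; T_20,11=19×1661573386473+14710753408923=46280647751910; T_20,12=19×147560703732+1661573386473=4465226757381
r21: T_21,9=20×2503858755467550+12953636989943896=63030812099294896; T_21,10=20×381922055502195+2503858755467550=10142299865511450; T_21,11=20×46280647751910+381922055502195=1307535010540395; T_21,12=20×4465226757381+46280647751910=135585182899530
r22: T_22,10=21×10142299865511450+63030812099294896=276019109275035346; T_22,11=21×1307535010540395+10142299865511450=37600535086859745; T_22,12=21×135585182899530+1307535010540395=4154823851430525
Read c(22,10) = 276019109275035346, c(22,11) = 37600535086859745, c(22,12) = 4154823851430525.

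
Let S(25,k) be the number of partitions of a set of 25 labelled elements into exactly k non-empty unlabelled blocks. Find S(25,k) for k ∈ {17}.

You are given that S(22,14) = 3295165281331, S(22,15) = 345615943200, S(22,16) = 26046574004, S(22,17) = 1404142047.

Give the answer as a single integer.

@23  (23,15):345615943200·15+3295165281331→8479404429331, (23,16):26046574004·16+345615943200→762361127264, (23,17):1404142047·17+26046574004→49916988803
@24  (24,16):762361127264·16+8479404429331→20677182465555, (24,17):49916988803·17+762361127264→1610949936915
@25  (25,17):1610949936915·17+20677182465555→48063331393110
Read S(25,17) = 48063331393110.

48063331393110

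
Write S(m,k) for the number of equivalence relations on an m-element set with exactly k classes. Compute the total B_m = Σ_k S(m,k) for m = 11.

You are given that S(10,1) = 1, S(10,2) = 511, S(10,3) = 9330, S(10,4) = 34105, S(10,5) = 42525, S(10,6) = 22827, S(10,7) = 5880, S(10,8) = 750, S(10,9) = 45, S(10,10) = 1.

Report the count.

678570

@11  (11,1):1·1+0→1, (11,2):511·2+1→1023, (11,3):9330·3+511→28501, (11,4):34105·4+9330→145750, (11,5):42525·5+34105→246730, (11,6):22827·6+42525→179487, (11,7):5880·7+22827→63987, (11,8):750·8+5880→11880, (11,9):45·9+750→1155, (11,10):1·10+45→55, (11,11):0·11+1→1
B_11 = ΣS(11,k) = 1+1023+28501+145750+246730+179487+63987+11880+1155+55+1 = 678570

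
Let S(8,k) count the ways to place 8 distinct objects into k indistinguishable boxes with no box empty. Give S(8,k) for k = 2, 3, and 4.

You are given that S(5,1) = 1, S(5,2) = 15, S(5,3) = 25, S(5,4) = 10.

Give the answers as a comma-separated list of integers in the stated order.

@6  (6,1):1·1+0→1, (6,2):15·2+1→31, (6,3):25·3+15→90, (6,4):10·4+25→65
@7  (7,1):1·1+0→1, (7,2):31·2+1→63, (7,3):90·3+31→301, (7,4):65·4+90→350
@8  (8,2):63·2+1→127, (8,3):301·3+63→966, (8,4):350·4+301→1701
Read S(8,2) = 127, S(8,3) = 966, S(8,4) = 1701.

127, 966, 1701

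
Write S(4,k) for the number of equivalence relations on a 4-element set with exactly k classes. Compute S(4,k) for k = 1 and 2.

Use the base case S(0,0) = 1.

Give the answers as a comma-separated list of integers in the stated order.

row 1: T[1][1]=1·0+1=1
row 2: T[2][1]=1·1+0=1  T[2][2]=2·0+1=1
row 3: T[3][1]=1·1+0=1  T[3][2]=2·1+1=3
row 4: T[4][1]=1·1+0=1  T[4][2]=2·3+1=7
Read S(4,1) = 1, S(4,2) = 7.

1, 7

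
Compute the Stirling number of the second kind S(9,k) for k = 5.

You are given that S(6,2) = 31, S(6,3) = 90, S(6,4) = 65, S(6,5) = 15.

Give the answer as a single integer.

@7  (7,3):90·3+31→301, (7,4):65·4+90→350, (7,5):15·5+65→140
@8  (8,4):350·4+301→1701, (8,5):140·5+350→1050
@9  (9,5):1050·5+1701→6951
Read S(9,5) = 6951.

6951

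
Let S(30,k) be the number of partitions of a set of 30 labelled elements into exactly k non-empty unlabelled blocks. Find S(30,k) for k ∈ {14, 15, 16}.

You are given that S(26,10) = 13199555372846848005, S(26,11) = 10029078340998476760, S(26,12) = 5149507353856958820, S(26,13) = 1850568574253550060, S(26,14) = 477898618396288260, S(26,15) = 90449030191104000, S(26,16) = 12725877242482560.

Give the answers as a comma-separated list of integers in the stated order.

42337710060168129525765, 12879868072770626040000, 2940812098256837097720

row 27: T[27][11]=11·10029078340998476760+13199555372846848005=123519417123830092365  T[27][12]=12·5149507353856958820+10029078340998476760=71823166587281982600  T[27][13]=13·1850568574253550060+5149507353856958820=29206898819153109600  T[27][14]=14·477898618396288260+1850568574253550060=8541149231801585700  T[27][15]=15·90449030191104000+477898618396288260=1834634071262848260  T[27][16]=16·12725877242482560+90449030191104000=294063066070824960
row 28: T[28][12]=12·71823166587281982600+123519417123830092365=985397416171213883565  T[28][13]=13·29206898819153109600+71823166587281982600=451512851236272407400  T[28][14]=14·8541149231801585700+29206898819153109600=148782988064375309400  T[28][15]=15·1834634071262848260+8541149231801585700=36060660300744309600  T[28][16]=16·294063066070824960+1834634071262848260=6539643128396047620
row 29: T[29][13]=13·451512851236272407400+985397416171213883565=6855064482242755179765  T[29][14]=14·148782988064375309400+451512851236272407400=2534474684137526739000  T[29][15]=15·36060660300744309600+148782988064375309400=689692892575539953400  T[29][16]=16·6539643128396047620+36060660300744309600=140694950355081071520
row 30: T[30][14]=14·2534474684137526739000+6855064482242755179765=42337710060168129525765  T[30][15]=15·689692892575539953400+2534474684137526739000=12879868072770626040000  T[30][16]=16·140694950355081071520+689692892575539953400=2940812098256837097720
Read S(30,14) = 42337710060168129525765, S(30,15) = 12879868072770626040000, S(30,16) = 2940812098256837097720.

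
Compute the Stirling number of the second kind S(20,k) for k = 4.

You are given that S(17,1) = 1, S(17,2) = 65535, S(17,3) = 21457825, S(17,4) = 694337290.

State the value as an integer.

@18  (18,2):65535·2+1→131071, (18,3):21457825·3+65535→64439010, (18,4):694337290·4+21457825→2798806985
@19  (19,3):64439010·3+131071→193448101, (19,4):2798806985·4+64439010→11259666950
@20  (20,4):11259666950·4+193448101→45232115901
Read S(20,4) = 45232115901.

45232115901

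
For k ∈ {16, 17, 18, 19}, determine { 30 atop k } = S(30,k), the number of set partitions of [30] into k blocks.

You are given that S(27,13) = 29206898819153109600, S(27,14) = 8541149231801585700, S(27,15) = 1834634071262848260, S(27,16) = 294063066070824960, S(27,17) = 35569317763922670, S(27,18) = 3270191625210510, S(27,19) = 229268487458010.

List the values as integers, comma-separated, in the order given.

row 28: T[28][14]=14·8541149231801585700+29206898819153109600=148782988064375309400  T[28][15]=15·1834634071262848260+8541149231801585700=36060660300744309600  T[28][16]=16·294063066070824960+1834634071262848260=6539643128396047620  T[28][17]=17·35569317763922670+294063066070824960=898741468057510350  T[28][18]=18·3270191625210510+35569317763922670=94432767017711850  T[28][19]=19·229268487458010+3270191625210510=7626292886912700
row 29: T[29][15]=15·36060660300744309600+148782988064375309400=689692892575539953400  T[29][16]=16·6539643128396047620+36060660300744309600=140694950355081071520  T[29][17]=17·898741468057510350+6539643128396047620=21818248085373723570  T[29][18]=18·94432767017711850+898741468057510350=2598531274376323650  T[29][19]=19·7626292886912700+94432767017711850=239332331869053150
row 30: T[30][16]=16·140694950355081071520+689692892575539953400=2940812098256837097720  T[30][17]=17·21818248085373723570+140694950355081071520=511605167806434372210  T[30][18]=18·2598531274376323650+21818248085373723570=68591811024147549270  T[30][19]=19·239332331869053150+2598531274376323650=7145845579888333500
Read S(30,16) = 2940812098256837097720, S(30,17) = 511605167806434372210, S(30,18) = 68591811024147549270, S(30,19) = 7145845579888333500.

2940812098256837097720, 511605167806434372210, 68591811024147549270, 7145845579888333500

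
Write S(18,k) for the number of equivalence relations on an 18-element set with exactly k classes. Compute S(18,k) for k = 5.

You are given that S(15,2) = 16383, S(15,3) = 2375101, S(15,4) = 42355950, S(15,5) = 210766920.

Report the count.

28958095545

@16  (16,3):2375101·3+16383→7141686, (16,4):42355950·4+2375101→171798901, (16,5):210766920·5+42355950→1096190550
@17  (17,4):171798901·4+7141686→694337290, (17,5):1096190550·5+171798901→5652751651
@18  (18,5):5652751651·5+694337290→28958095545
Read S(18,5) = 28958095545.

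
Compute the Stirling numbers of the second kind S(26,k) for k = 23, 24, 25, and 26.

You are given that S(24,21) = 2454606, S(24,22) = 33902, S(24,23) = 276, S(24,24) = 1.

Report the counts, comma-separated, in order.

@25  (25,22):33902·22+2454606→3200450, (25,23):276·23+33902→40250, (25,24):1·24+276→300, (25,25):0·25+1→1
@26  (26,23):40250·23+3200450→4126200, (26,24):300·24+40250→47450, (26,25):1·25+300→325, (26,26):0·26+1→1
Read S(26,23) = 4126200, S(26,24) = 47450, S(26,25) = 325, S(26,26) = 1.

4126200, 47450, 325, 1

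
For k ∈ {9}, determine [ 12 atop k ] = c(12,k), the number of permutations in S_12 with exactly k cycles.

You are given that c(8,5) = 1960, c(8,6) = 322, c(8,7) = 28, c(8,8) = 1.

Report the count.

i=9: T(9,6)=1960+8·322=4536 | T(9,7)=322+8·28=546 | T(9,8)=28+8·1=36 | T(9,9)=1+8·0=1
i=10: T(10,7)=4536+9·546=9450 | T(10,8)=546+9·36=870 | T(10,9)=36+9·1=45
i=11: T(11,8)=9450+10·870=18150 | T(11,9)=870+10·45=1320
i=12: T(12,9)=18150+11·1320=32670
Read c(12,9) = 32670.

32670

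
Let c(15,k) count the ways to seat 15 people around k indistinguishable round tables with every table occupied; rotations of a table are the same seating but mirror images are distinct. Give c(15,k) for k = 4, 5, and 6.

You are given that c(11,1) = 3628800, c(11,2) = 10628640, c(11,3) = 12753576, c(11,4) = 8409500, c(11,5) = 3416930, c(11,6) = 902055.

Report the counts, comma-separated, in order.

310989260400, 159721605680, 56663366760

@12  (12,1):3628800·11+0→39916800, (12,2):10628640·11+3628800→120543840, (12,3):12753576·11+10628640→150917976, (12,4):8409500·11+12753576→105258076, (12,5):3416930·11+8409500→45995730, (12,6):902055·11+3416930→13339535
@13  (13,2):120543840·12+39916800→1486442880, (13,3):150917976·12+120543840→1931559552, (13,4):105258076·12+150917976→1414014888, (13,5):45995730·12+105258076→657206836, (13,6):13339535·12+45995730→206070150
@14  (14,3):1931559552·13+1486442880→26596717056, (14,4):1414014888·13+1931559552→20313753096, (14,5):657206836·13+1414014888→9957703756, (14,6):206070150·13+657206836→3336118786
@15  (15,4):20313753096·14+26596717056→310989260400, (15,5):9957703756·14+20313753096→159721605680, (15,6):3336118786·14+9957703756→56663366760
Read c(15,4) = 310989260400, c(15,5) = 159721605680, c(15,6) = 56663366760.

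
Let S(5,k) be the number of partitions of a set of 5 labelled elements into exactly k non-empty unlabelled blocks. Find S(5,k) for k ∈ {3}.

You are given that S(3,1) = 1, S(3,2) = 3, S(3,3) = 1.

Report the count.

@4  (4,2):3·2+1→7, (4,3):1·3+3→6
@5  (5,3):6·3+7→25
Read S(5,3) = 25.

25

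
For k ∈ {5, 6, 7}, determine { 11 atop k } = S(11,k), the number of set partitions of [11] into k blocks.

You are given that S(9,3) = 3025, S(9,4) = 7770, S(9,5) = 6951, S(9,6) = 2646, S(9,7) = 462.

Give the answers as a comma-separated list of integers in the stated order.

r10: T_10,4=4×7770+3025=34105; T_10,5=5×6951+7770=42525; T_10,6=6×2646+6951=22827; T_10,7=7×462+2646=5880
r11: T_11,5=5×42525+34105=246730; T_11,6=6×22827+42525=179487; T_11,7=7×5880+22827=63987
Read S(11,5) = 246730, S(11,6) = 179487, S(11,7) = 63987.

246730, 179487, 63987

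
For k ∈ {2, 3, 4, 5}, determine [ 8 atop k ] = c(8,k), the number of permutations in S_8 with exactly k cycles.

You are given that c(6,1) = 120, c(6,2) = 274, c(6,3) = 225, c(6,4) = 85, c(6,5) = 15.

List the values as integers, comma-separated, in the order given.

13068, 13132, 6769, 1960

row 7: T[7][1]=6·120+0=720  T[7][2]=6·274+120=1764  T[7][3]=6·225+274=1624  T[7][4]=6·85+225=735  T[7][5]=6·15+85=175
row 8: T[8][2]=7·1764+720=13068  T[8][3]=7·1624+1764=13132  T[8][4]=7·735+1624=6769  T[8][5]=7·175+735=1960
Read c(8,2) = 13068, c(8,3) = 13132, c(8,4) = 6769, c(8,5) = 1960.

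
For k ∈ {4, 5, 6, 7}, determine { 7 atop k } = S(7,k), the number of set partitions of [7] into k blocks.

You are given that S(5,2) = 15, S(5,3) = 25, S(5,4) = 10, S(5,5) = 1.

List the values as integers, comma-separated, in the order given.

row 6: T[6][3]=3·25+15=90  T[6][4]=4·10+25=65  T[6][5]=5·1+10=15  T[6][6]=6·0+1=1
row 7: T[7][4]=4·65+90=350  T[7][5]=5·15+65=140  T[7][6]=6·1+15=21  T[7][7]=7·0+1=1
Read S(7,4) = 350, S(7,5) = 140, S(7,6) = 21, S(7,7) = 1.

350, 140, 21, 1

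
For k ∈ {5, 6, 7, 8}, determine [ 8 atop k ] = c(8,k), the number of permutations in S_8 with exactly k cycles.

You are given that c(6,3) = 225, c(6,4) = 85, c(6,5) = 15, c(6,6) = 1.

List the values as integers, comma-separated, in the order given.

row 7: T[7][4]=6·85+225=735  T[7][5]=6·15+85=175  T[7][6]=6·1+15=21  T[7][7]=6·0+1=1
row 8: T[8][5]=7·175+735=1960  T[8][6]=7·21+175=322  T[8][7]=7·1+21=28  T[8][8]=7·0+1=1
Read c(8,5) = 1960, c(8,6) = 322, c(8,7) = 28, c(8,8) = 1.

1960, 322, 28, 1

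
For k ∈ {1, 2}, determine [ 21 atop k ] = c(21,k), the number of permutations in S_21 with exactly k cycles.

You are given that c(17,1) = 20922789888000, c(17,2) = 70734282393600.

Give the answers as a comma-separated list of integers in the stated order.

i=18: T(18,1)=0+17·20922789888000=355687428096000 | T(18,2)=20922789888000+17·70734282393600=1223405590579200
i=19: T(19,1)=0+18·355687428096000=6402373705728000 | T(19,2)=355687428096000+18·1223405590579200=22376988058521600
i=20: T(20,1)=0+19·6402373705728000=121645100408832000 | T(20,2)=6402373705728000+19·22376988058521600=431565146817638400
i=21: T(21,1)=0+20·121645100408832000=2432902008176640000 | T(21,2)=121645100408832000+20·431565146817638400=8752948036761600000
Read c(21,1) = 2432902008176640000, c(21,2) = 8752948036761600000.

2432902008176640000, 8752948036761600000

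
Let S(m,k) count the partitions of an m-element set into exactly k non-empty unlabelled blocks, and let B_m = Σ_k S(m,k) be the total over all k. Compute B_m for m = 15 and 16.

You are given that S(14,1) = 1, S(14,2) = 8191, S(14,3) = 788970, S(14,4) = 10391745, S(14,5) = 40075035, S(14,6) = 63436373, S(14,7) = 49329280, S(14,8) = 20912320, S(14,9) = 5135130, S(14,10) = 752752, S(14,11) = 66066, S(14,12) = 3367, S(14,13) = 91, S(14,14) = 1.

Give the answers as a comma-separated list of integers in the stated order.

1382958545, 10480142147

r15: T_15,1=1×1+0=1; T_15,2=2×8191+1=16383; T_15,3=3×788970+8191=2375101; T_15,4=4×10391745+788970=42355950; T_15,5=5×40075035+10391745=210766920; T_15,6=6×63436373+40075035=420693273; T_15,7=7×49329280+63436373=408741333; T_15,8=8×20912320+49329280=216627840; T_15,9=9×5135130+20912320=67128490; T_15,10=10×752752+5135130=12662650; T_15,11=11×66066+752752=1479478; T_15,12=12×3367+66066=106470; T_15,13=13×91+3367=4550; T_15,14=14×1+91=105; T_15,15=15×0+1=1
r16: T_16,1=1×1+0=1; T_16,2=2×16383+1=32767; T_16,3=3×2375101+16383=7141686; T_16,4=4×42355950+2375101=171798901; T_16,5=5×210766920+42355950=1096190550; T_16,6=6×420693273+210766920=2734926558; T_16,7=7×408741333+420693273=3281882604; T_16,8=8×216627840+408741333=2141764053; T_16,9=9×67128490+216627840=820784250; T_16,10=10×12662650+67128490=193754990; T_16,11=11×1479478+12662650=28936908; T_16,12=12×106470+1479478=2757118; T_16,13=13×4550+106470=165620; T_16,14=14×105+4550=6020; T_16,15=15×1+105=120; T_16,16=16×0+1=1
B_15 = ΣS(15,k) = 1+16383+2375101+42355950+210766920+420693273+408741333+216627840+67128490+12662650+1479478+106470+4550+105+1 = 1382958545
B_16 = ΣS(16,k) = 1+32767+7141686+171798901+1096190550+2734926558+3281882604+2141764053+820784250+193754990+28936908+2757118+165620+6020+120+1 = 10480142147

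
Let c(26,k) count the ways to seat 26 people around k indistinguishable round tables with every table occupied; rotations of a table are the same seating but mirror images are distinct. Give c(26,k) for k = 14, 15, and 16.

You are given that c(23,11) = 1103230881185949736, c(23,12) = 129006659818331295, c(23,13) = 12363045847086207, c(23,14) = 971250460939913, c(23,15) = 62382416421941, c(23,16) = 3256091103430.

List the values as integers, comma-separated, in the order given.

45145946926994481865, 3557372853474553750, 234961569422786050

i=24: T(24,12)=1103230881185949736+23·129006659818331295=4070384057007569521 | T(24,13)=129006659818331295+23·12363045847086207=413356714301314056 | T(24,14)=12363045847086207+23·971250460939913=34701806448704206 | T(24,15)=971250460939913+23·62382416421941=2406046038644556 | T(24,16)=62382416421941+23·3256091103430=137272511800831
i=25: T(25,13)=4070384057007569521+24·413356714301314056=13990945200239106865 | T(25,14)=413356714301314056+24·34701806448704206=1246200069070215000 | T(25,15)=34701806448704206+24·2406046038644556=92446911376173550 | T(25,16)=2406046038644556+24·137272511800831=5700586321864500
i=26: T(26,14)=13990945200239106865+25·1246200069070215000=45145946926994481865 | T(26,15)=1246200069070215000+25·92446911376173550=3557372853474553750 | T(26,16)=92446911376173550+25·5700586321864500=234961569422786050
Read c(26,14) = 45145946926994481865, c(26,15) = 3557372853474553750, c(26,16) = 234961569422786050.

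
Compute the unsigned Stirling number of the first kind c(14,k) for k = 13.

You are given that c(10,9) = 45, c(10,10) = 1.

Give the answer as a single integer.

i=11: T(11,10)=45+10·1=55 | T(11,11)=1+10·0=1
i=12: T(12,11)=55+11·1=66 | T(12,12)=1+11·0=1
i=13: T(13,12)=66+12·1=78 | T(13,13)=1+12·0=1
i=14: T(14,13)=78+13·1=91
Read c(14,13) = 91.

91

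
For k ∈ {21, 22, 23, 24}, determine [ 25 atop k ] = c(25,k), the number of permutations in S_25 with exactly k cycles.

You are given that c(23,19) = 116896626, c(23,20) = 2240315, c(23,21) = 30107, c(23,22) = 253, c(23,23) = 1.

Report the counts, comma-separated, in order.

r24: T_24,20=23×2240315+116896626=168423871; T_24,21=23×30107+2240315=2932776; T_24,22=23×253+30107=35926; T_24,23=23×1+253=276; T_24,24=23×0+1=1
r25: T_25,21=24×2932776+168423871=238810495; T_25,22=24×35926+2932776=3795000; T_25,23=24×276+35926=42550; T_25,24=24×1+276=300
Read c(25,21) = 238810495, c(25,22) = 3795000, c(25,23) = 42550, c(25,24) = 300.

238810495, 3795000, 42550, 300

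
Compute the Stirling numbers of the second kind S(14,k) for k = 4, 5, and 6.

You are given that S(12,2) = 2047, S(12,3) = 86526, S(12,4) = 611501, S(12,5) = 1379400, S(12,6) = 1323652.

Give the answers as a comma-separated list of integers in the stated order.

row 13: T[13][3]=3·86526+2047=261625  T[13][4]=4·611501+86526=2532530  T[13][5]=5·1379400+611501=7508501  T[13][6]=6·1323652+1379400=9321312
row 14: T[14][4]=4·2532530+261625=10391745  T[14][5]=5·7508501+2532530=40075035  T[14][6]=6·9321312+7508501=63436373
Read S(14,4) = 10391745, S(14,5) = 40075035, S(14,6) = 63436373.

10391745, 40075035, 63436373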